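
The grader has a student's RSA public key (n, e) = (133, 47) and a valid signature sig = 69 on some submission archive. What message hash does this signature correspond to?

Squares mod 133: sig^1≡69, sig^2≡106, sig^4≡64, sig^8≡106, sig^16≡64, sig^32≡106
47 = 32 + 8 + 4 + 2 + 1, so sig^47 ≡ 106·106·64·106·69 ≡ 27 (mod 133)

27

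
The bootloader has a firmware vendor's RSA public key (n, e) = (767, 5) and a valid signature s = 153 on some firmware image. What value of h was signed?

s^2 ≡ 153^2 = 23409 ≡ 399
s^4 ≡ 399^2 = 159201 ≡ 432
5 = 4 + 1, so s^5 ≡ 432·153 ≡ 134 (mod 767)

134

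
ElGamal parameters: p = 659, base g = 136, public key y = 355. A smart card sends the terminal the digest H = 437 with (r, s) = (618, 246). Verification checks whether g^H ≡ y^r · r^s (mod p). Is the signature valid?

invalid

Left side g^H mod p:
136^2 = 18496 ≡ 44
136^4 ≡ 44^2 = 1936 ≡ 618
136^8 ≡ 618^2 = 381924 ≡ 363
136^16 ≡ 363^2 = 131769 ≡ 628
136^32 ≡ 628^2 = 394384 ≡ 302
136^64 ≡ 302^2 = 91204 ≡ 262
136^128 ≡ 262^2 = 68644 ≡ 108
136^256 ≡ 108^2 = 11664 ≡ 461
437 = 256 + 128 + 32 + 16 + 4 + 1, so 136^437 ≡ 461·108·302·628·618·136 ≡ 465 (mod 659)
Right side y^r · r^s mod p:
355^2 = 126025 ≡ 156
355^4 ≡ 156^2 = 24336 ≡ 612
355^8 ≡ 612^2 = 374544 ≡ 232
355^16 ≡ 232^2 = 53824 ≡ 445
355^32 ≡ 445^2 = 198025 ≡ 325
355^64 ≡ 325^2 = 105625 ≡ 185
355^128 ≡ 185^2 = 34225 ≡ 616
355^256 ≡ 616^2 = 379456 ≡ 531
355^512 ≡ 531^2 = 281961 ≡ 568
618 = 512 + 64 + 32 + 8 + 2, so 355^618 ≡ 568·185·325·232·156 ≡ 469 (mod 659)
618^2 = 381924 ≡ 363
618^4 ≡ 363^2 = 131769 ≡ 628
618^8 ≡ 628^2 = 394384 ≡ 302
618^16 ≡ 302^2 = 91204 ≡ 262
618^32 ≡ 262^2 = 68644 ≡ 108
618^64 ≡ 108^2 = 11664 ≡ 461
618^128 ≡ 461^2 = 212521 ≡ 323
246 = 128 + 64 + 32 + 16 + 4 + 2, so 618^246 ≡ 323·461·108·262·628·363 ≡ 373 (mod 659)
469·373 = 174937 ≡ 302 (mod 659)
465 ≠ 302, so verification fails.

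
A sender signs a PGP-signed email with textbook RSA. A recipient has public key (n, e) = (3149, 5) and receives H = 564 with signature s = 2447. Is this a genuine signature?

forged

Squares mod 3149: s^1≡2447, s^2≡1560, s^4≡2572
5 = 4 + 1, so s^5 ≡ 2572·2447 ≡ 1982 (mod 3149)
s^5 mod 3149 = 1982, but H = 564.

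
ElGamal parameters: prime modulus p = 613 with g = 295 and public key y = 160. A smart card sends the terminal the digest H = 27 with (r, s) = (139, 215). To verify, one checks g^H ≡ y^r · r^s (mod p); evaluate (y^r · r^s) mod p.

612

160^2 = 25600 ≡ 467
160^4 ≡ 467^2 = 218089 ≡ 474
160^8 ≡ 474^2 = 224676 ≡ 318
160^16 ≡ 318^2 = 101124 ≡ 592
160^32 ≡ 592^2 = 350464 ≡ 441
160^64 ≡ 441^2 = 194481 ≡ 160
160^128 ≡ 160^2 = 25600 ≡ 467
139 = 128 + 8 + 2 + 1, so 160^139 ≡ 467·318·467·160 ≡ 474 (mod 613)
139^2 = 19321 ≡ 318
139^4 ≡ 318^2 = 101124 ≡ 592
139^8 ≡ 592^2 = 350464 ≡ 441
139^16 ≡ 441^2 = 194481 ≡ 160
139^32 ≡ 160^2 = 25600 ≡ 467
139^64 ≡ 467^2 = 218089 ≡ 474
139^128 ≡ 474^2 = 224676 ≡ 318
215 = 128 + 64 + 16 + 4 + 2 + 1, so 139^215 ≡ 318·474·160·592·318·139 ≡ 172 (mod 613)
y^r · r^s ≡ 474·172 = 81528 ≡ 612 (mod 613)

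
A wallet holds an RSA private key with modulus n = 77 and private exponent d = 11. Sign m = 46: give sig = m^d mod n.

2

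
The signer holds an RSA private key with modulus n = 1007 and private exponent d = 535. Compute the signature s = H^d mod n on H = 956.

650

H^2 ≡ 956^2 = 913936 ≡ 587
H^4 ≡ 587^2 = 344569 ≡ 175
H^8 ≡ 175^2 = 30625 ≡ 415
H^16 ≡ 415^2 = 172225 ≡ 28
H^32 ≡ 28^2 = 784
H^64 ≡ 784^2 = 614656 ≡ 386
H^128 ≡ 386^2 = 148996 ≡ 967
H^256 ≡ 967^2 = 935089 ≡ 593
H^512 ≡ 593^2 = 351649 ≡ 206
535 = 512 + 16 + 4 + 2 + 1, so H^535 ≡ 206·28·175·587·956 ≡ 650 (mod 1007)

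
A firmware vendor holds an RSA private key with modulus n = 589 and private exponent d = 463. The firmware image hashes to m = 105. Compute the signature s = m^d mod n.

203

m^2 ≡ 105^2 = 11025 ≡ 423
m^4 ≡ 423^2 = 178929 ≡ 462
m^8 ≡ 462^2 = 213444 ≡ 226
m^16 ≡ 226^2 = 51076 ≡ 422
m^32 ≡ 422^2 = 178084 ≡ 206
m^64 ≡ 206^2 = 42436 ≡ 28
m^128 ≡ 28^2 = 784 ≡ 195
m^256 ≡ 195^2 = 38025 ≡ 329
463 = 256 + 128 + 64 + 8 + 4 + 2 + 1, so m^463 ≡ 329·195·28·226·462·423·105 ≡ 203 (mod 589)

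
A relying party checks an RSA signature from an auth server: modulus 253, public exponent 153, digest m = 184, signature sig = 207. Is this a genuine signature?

forged

sig^2 ≡ 207^2 = 42849 ≡ 92
sig^4 ≡ 92^2 = 8464 ≡ 115
sig^8 ≡ 115^2 = 13225 ≡ 69
sig^16 ≡ 69^2 = 4761 ≡ 207
sig^32 ≡ 207^2 = 42849 ≡ 92
sig^64 ≡ 92^2 = 8464 ≡ 115
sig^128 ≡ 115^2 = 13225 ≡ 69
153 = 128 + 16 + 8 + 1, so sig^153 ≡ 69·207·69·207 ≡ 69 (mod 253)
The recovered value 69 does not match the digest 184.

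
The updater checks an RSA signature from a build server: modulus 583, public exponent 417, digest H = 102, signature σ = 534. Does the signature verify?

σ^417 mod 583 = 481
481 ≠ 102, so verification fails.

does not verify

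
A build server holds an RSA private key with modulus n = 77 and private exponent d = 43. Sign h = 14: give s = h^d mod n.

Squares mod 77: h^1≡14, h^2≡42, h^4≡70, h^8≡49, h^16≡14, h^32≡42
43 = 32 + 8 + 2 + 1, so h^43 ≡ 42·49·42·14 ≡ 49 (mod 77)

49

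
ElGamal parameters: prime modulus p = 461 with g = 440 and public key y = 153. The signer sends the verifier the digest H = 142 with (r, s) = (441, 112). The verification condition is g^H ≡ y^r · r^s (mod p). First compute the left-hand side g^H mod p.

400

Squares mod 461: 440^1≡440, 440^2≡441, 440^4≡400, 440^8≡33, 440^16≡167, 440^32≡229, 440^64≡348, 440^128≡322
142 = 128 + 8 + 4 + 2, so 440^142 ≡ 322·33·400·441 ≡ 400 (mod 461)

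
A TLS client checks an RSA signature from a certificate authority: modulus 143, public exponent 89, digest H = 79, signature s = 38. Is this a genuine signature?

Squares mod 143: s^1≡38, s^2≡14, s^4≡53, s^8≡92, s^16≡27, s^32≡14, s^64≡53
89 = 64 + 16 + 8 + 1, so s^89 ≡ 53·27·92·38 ≡ 64 (mod 143)
s^89 mod 143 = 64, but H = 79.

forged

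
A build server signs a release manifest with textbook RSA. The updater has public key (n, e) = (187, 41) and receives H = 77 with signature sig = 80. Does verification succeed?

fails

sig^2 ≡ 80^2 = 6400 ≡ 42
sig^4 ≡ 42^2 = 1764 ≡ 81
sig^8 ≡ 81^2 = 6561 ≡ 16
sig^16 ≡ 16^2 = 256 ≡ 69
sig^32 ≡ 69^2 = 4761 ≡ 86
41 = 32 + 8 + 1, so sig^41 ≡ 86·16·80 ≡ 124 (mod 187)
The recovered value 124 does not match the digest 77.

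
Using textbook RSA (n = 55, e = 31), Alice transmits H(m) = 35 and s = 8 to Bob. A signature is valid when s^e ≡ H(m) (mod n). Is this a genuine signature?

s^2 ≡ 8^2 = 64 ≡ 9
s^4 ≡ 9^2 = 81 ≡ 26
s^8 ≡ 26^2 = 676 ≡ 16
s^16 ≡ 16^2 = 256 ≡ 36
31 = 16 + 8 + 4 + 2 + 1, so s^31 ≡ 36·16·26·9·8 ≡ 52 (mod 55)
The recovered value 52 does not match the digest 35.

forged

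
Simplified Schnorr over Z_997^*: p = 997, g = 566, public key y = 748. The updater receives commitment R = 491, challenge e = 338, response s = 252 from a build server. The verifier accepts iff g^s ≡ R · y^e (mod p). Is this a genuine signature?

g^s mod p:
566^2 = 320356 ≡ 319
566^4 ≡ 319^2 = 101761 ≡ 67
566^8 ≡ 67^2 = 4489 ≡ 501
566^16 ≡ 501^2 = 251001 ≡ 754
566^32 ≡ 754^2 = 568516 ≡ 226
566^64 ≡ 226^2 = 51076 ≡ 229
566^128 ≡ 229^2 = 52441 ≡ 597
252 = 128 + 64 + 32 + 16 + 8 + 4, so 566^252 ≡ 597·229·226·754·501·67 ≡ 900 (mod 997)
R · y^e mod p:
748^2 = 559504 ≡ 187
748^4 ≡ 187^2 = 34969 ≡ 74
748^8 ≡ 74^2 = 5476 ≡ 491
748^16 ≡ 491^2 = 241081 ≡ 804
748^32 ≡ 804^2 = 646416 ≡ 360
748^64 ≡ 360^2 = 129600 ≡ 987
748^128 ≡ 987^2 = 974169 ≡ 100
748^256 ≡ 100^2 = 10000 ≡ 30
338 = 256 + 64 + 16 + 2, so 748^338 ≡ 30·987·804·187 ≡ 877 (mod 997)
491·877 = 430607 ≡ 900 (mod 997)
900 ≡ 900 (mod 997); signature holds.

genuine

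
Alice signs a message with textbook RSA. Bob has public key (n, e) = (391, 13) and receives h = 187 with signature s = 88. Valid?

no

s^2 ≡ 88^2 = 7744 ≡ 315
s^4 ≡ 315^2 = 99225 ≡ 302
s^8 ≡ 302^2 = 91204 ≡ 101
13 = 8 + 4 + 1, so s^13 ≡ 101·302·88 ≡ 352 (mod 391)
The recovered value 352 does not match the digest 187.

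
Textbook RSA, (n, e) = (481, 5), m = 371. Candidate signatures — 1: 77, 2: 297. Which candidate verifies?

Candidate 1: 77^2 = 5929 ≡ 157; 77^4 ≡ 157^2 = 24649 ≡ 118; 5 = 4 + 1, so 77^5 ≡ 118·77 ≡ 428 (mod 481)
Candidate 2: 297^2 = 88209 ≡ 186; 297^4 ≡ 186^2 = 34596 ≡ 445; 5 = 4 + 1, so 297^5 ≡ 445·297 ≡ 371 (mod 481)
  → matches m = 371

2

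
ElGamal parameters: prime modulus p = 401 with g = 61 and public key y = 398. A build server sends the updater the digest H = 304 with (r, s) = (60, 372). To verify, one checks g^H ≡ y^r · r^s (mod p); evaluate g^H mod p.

255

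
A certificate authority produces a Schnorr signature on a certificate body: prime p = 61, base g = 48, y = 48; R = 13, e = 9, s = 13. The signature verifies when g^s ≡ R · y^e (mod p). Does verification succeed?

g^s mod p:
48^13 mod 61 = 48
R · y^e mod p:
48^9 mod 61 = 60
13·60 = 780 ≡ 48 (mod 61)
48 ≡ 48 (mod 61); signature holds.

passes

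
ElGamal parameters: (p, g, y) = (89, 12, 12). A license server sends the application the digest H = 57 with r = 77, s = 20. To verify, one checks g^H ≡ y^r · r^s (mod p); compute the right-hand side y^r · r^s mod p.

12

Squares mod 89: 12^1≡12, 12^2≡55, 12^4≡88, 12^8≡1, 12^16≡1, 12^32≡1, 12^64≡1
77 = 64 + 8 + 4 + 1, so 12^77 ≡ 1·1·88·12 ≡ 77 (mod 89)
Squares mod 89: 77^1≡77, 77^2≡55, 77^4≡88, 77^8≡1, 77^16≡1
20 = 16 + 4, so 77^20 ≡ 1·88 ≡ 88 (mod 89)
y^r · r^s ≡ 77·88 = 6776 ≡ 12 (mod 89)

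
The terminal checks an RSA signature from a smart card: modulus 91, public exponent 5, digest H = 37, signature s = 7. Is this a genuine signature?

s^2 ≡ 7^2 = 49
s^4 ≡ 49^2 = 2401 ≡ 35
5 = 4 + 1, so s^5 ≡ 35·7 ≡ 63 (mod 91)
63 ≠ 37, so verification fails.

forged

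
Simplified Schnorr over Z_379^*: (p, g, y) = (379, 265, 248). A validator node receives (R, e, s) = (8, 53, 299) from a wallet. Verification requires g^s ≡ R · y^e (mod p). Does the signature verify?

verifies

g^s mod p:
265^2 = 70225 ≡ 110
265^4 ≡ 110^2 = 12100 ≡ 351
265^8 ≡ 351^2 = 123201 ≡ 26
265^16 ≡ 26^2 = 676 ≡ 297
265^32 ≡ 297^2 = 88209 ≡ 281
265^64 ≡ 281^2 = 78961 ≡ 129
265^128 ≡ 129^2 = 16641 ≡ 344
265^256 ≡ 344^2 = 118336 ≡ 88
299 = 256 + 32 + 8 + 2 + 1, so 265^299 ≡ 88·281·26·110·265 ≡ 175 (mod 379)
R · y^e mod p:
248^2 = 61504 ≡ 106
248^4 ≡ 106^2 = 11236 ≡ 245
248^8 ≡ 245^2 = 60025 ≡ 143
248^16 ≡ 143^2 = 20449 ≡ 362
248^32 ≡ 362^2 = 131044 ≡ 289
53 = 32 + 16 + 4 + 1, so 248^53 ≡ 289·362·245·248 ≡ 164 (mod 379)
8·164 = 1312 ≡ 175 (mod 379)
175 ≡ 175 (mod 379); signature holds.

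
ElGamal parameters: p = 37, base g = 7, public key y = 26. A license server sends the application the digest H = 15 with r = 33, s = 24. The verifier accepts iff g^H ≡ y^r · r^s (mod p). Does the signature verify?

Left side g^H mod p:
7^2 = 49 ≡ 12
7^4 ≡ 12^2 = 144 ≡ 33
7^8 ≡ 33^2 = 1089 ≡ 16
15 = 8 + 4 + 2 + 1, so 7^15 ≡ 16·33·12·7 ≡ 26 (mod 37)
Right side y^r · r^s mod p:
26^2 = 676 ≡ 10
26^4 ≡ 10^2 = 100 ≡ 26
26^8 ≡ 26^2 = 676 ≡ 10
26^16 ≡ 10^2 = 100 ≡ 26
26^32 ≡ 26^2 = 676 ≡ 10
33 = 32 + 1, so 26^33 ≡ 10·26 ≡ 1 (mod 37)
33^2 = 1089 ≡ 16
33^4 ≡ 16^2 = 256 ≡ 34
33^8 ≡ 34^2 = 1156 ≡ 9
33^16 ≡ 9^2 = 81 ≡ 7
24 = 16 + 8, so 33^24 ≡ 7·9 ≡ 26 (mod 37)
1·26 = 26 ≡ 26 (mod 37)
26 ≡ 26 (mod 37), so the signature is genuine.

verifies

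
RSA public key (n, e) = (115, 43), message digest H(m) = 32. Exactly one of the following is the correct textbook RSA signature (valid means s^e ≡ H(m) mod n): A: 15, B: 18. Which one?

B

Candidate A: Squares mod 115: 15^1≡15, 15^2≡110, 15^4≡25, 15^8≡50, 15^16≡85, 15^32≡95; 43 = 32 + 8 + 2 + 1, so 15^43 ≡ 95·50·110·15 ≡ 20 (mod 115)
Candidate B: Squares mod 115: 18^1≡18, 18^2≡94, 18^4≡96, 18^8≡16, 18^16≡26, 18^32≡101; 43 = 32 + 8 + 2 + 1, so 18^43 ≡ 101·16·94·18 ≡ 32 (mod 115)
  → matches H(m) = 32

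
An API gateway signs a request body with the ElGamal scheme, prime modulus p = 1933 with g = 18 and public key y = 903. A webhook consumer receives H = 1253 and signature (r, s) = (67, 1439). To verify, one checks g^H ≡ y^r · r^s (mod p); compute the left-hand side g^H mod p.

1805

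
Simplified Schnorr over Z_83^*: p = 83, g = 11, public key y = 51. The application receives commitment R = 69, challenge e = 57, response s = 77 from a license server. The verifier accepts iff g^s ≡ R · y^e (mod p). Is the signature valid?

g^s mod p:
11^77 mod 83 = 75
R · y^e mod p:
51^57 mod 83 = 21
69·21 = 1449 ≡ 38 (mod 83)
75 ≠ 38; the check fails.

invalid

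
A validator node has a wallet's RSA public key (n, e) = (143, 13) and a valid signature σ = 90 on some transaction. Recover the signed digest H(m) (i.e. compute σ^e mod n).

σ^2 ≡ 90^2 = 8100 ≡ 92
σ^4 ≡ 92^2 = 8464 ≡ 27
σ^8 ≡ 27^2 = 729 ≡ 14
13 = 8 + 4 + 1, so σ^13 ≡ 14·27·90 ≡ 129 (mod 143)

129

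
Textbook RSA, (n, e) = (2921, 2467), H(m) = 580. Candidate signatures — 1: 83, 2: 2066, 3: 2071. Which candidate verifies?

2

Candidate 1: Squares mod 2921: 83^1≡83, 83^2≡1047, 83^4≡834, 83^8≡358, 83^16≡2561, 83^32≡1076, 83^64≡1060, 83^128≡1936, 83^256≡453, 83^512≡739, 83^1024≡2815, 83^2048≡2473; 2467 = 2048 + 256 + 128 + 32 + 2 + 1, so 83^2467 ≡ 2473·453·1936·1076·1047·83 ≡ 2491 (mod 2921)
Candidate 2: Squares mod 2921: 2066^1≡2066, 2066^2≡775, 2066^4≡1820, 2066^8≡2907, 2066^16≡196, 2066^32≡443, 2066^64≡542, 2066^128≡1664, 2066^256≡2709, 2066^512≡1129, 2066^1024≡1085, 2066^2048≡62; 2467 = 2048 + 256 + 128 + 32 + 2 + 1, so 2066^2467 ≡ 62·2709·1664·443·775·2066 ≡ 580 (mod 2921)
  → matches H(m) = 580
Candidate 3: Squares mod 2921: 2071^1≡2071, 2071^2≡1013, 2071^4≡898, 2071^8≡208, 2071^16≡2370, 2071^32≡2738, 2071^64≡1358, 2071^128≡1013, 2071^256≡898, 2071^512≡208, 2071^1024≡2370, 2071^2048≡2738; 2467 = 2048 + 256 + 128 + 32 + 2 + 1, so 2071^2467 ≡ 2738·898·1013·2738·1013·2071 ≡ 116 (mod 2921)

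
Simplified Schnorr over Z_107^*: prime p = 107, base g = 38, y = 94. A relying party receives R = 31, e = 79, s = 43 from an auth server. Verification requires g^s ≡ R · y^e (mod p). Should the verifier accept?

g^s mod p:
Squares mod 107: 38^1≡38, 38^2≡53, 38^4≡27, 38^8≡87, 38^16≡79, 38^32≡35
43 = 32 + 8 + 2 + 1, so 38^43 ≡ 35·87·53·38 ≡ 32 (mod 107)
R · y^e mod p:
Squares mod 107: 94^1≡94, 94^2≡62, 94^4≡99, 94^8≡64, 94^16≡30, 94^32≡44, 94^64≡10
79 = 64 + 8 + 4 + 2 + 1, so 94^79 ≡ 10·64·99·62·94 ≡ 51 (mod 107)
31·51 = 1581 ≡ 83 (mod 107)
32 ≠ 83; the check fails.

reject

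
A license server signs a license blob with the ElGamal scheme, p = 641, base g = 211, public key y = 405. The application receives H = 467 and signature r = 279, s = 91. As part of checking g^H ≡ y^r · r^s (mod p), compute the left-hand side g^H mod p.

211^2 = 44521 ≡ 292
211^4 ≡ 292^2 = 85264 ≡ 11
211^8 ≡ 11^2 = 121
211^16 ≡ 121^2 = 14641 ≡ 539
211^32 ≡ 539^2 = 290521 ≡ 148
211^64 ≡ 148^2 = 21904 ≡ 110
211^128 ≡ 110^2 = 12100 ≡ 562
211^256 ≡ 562^2 = 315844 ≡ 472
467 = 256 + 128 + 64 + 16 + 2 + 1, so 211^467 ≡ 472·562·110·539·292·211 ≡ 388 (mod 641)

388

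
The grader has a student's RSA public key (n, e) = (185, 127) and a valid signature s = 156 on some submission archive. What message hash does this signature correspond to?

s^2 ≡ 156^2 = 24336 ≡ 101
s^4 ≡ 101^2 = 10201 ≡ 26
s^8 ≡ 26^2 = 676 ≡ 121
s^16 ≡ 121^2 = 14641 ≡ 26
s^32 ≡ 26^2 = 676 ≡ 121
s^64 ≡ 121^2 = 14641 ≡ 26
127 = 64 + 32 + 16 + 8 + 4 + 2 + 1, so s^127 ≡ 26·121·26·121·26·101·156 ≡ 66 (mod 185)

66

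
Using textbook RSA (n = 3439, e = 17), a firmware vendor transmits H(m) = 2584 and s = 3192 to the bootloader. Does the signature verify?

verifies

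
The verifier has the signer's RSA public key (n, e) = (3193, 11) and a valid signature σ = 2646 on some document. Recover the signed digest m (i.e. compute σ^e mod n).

σ^11 mod 3193 = 396

396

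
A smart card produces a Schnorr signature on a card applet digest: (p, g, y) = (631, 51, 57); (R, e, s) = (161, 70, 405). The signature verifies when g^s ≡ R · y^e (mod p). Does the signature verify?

g^s mod p:
51^2 = 2601 ≡ 77
51^4 ≡ 77^2 = 5929 ≡ 250
51^8 ≡ 250^2 = 62500 ≡ 31
51^16 ≡ 31^2 = 961 ≡ 330
51^32 ≡ 330^2 = 108900 ≡ 368
51^64 ≡ 368^2 = 135424 ≡ 390
51^128 ≡ 390^2 = 152100 ≡ 29
51^256 ≡ 29^2 = 841 ≡ 210
405 = 256 + 128 + 16 + 4 + 1, so 51^405 ≡ 210·29·330·250·51 ≡ 498 (mod 631)
R · y^e mod p:
57^2 = 3249 ≡ 94
57^4 ≡ 94^2 = 8836 ≡ 2
57^8 ≡ 2^2 = 4
57^16 ≡ 4^2 = 16
57^32 ≡ 16^2 = 256
57^64 ≡ 256^2 = 65536 ≡ 543
70 = 64 + 4 + 2, so 57^70 ≡ 543·2·94 ≡ 493 (mod 631)
161·493 = 79373 ≡ 498 (mod 631)
498 ≡ 498 (mod 631); signature holds.

verifies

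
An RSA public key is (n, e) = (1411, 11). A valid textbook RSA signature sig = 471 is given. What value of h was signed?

sig^11 mod 1411 = 975

975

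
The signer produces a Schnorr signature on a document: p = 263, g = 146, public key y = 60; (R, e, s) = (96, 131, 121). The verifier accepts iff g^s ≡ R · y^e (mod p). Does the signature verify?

g^s mod p:
146^121 mod 263 = 167
R · y^e mod p:
60^131 mod 263 = 262
96·262 = 25152 ≡ 167 (mod 263)
167 ≡ 167 (mod 263); signature holds.

verifies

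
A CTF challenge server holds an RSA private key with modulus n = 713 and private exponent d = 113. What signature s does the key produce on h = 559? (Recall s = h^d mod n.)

h^2 ≡ 559^2 = 312481 ≡ 187
h^4 ≡ 187^2 = 34969 ≡ 32
h^8 ≡ 32^2 = 1024 ≡ 311
h^16 ≡ 311^2 = 96721 ≡ 466
h^32 ≡ 466^2 = 217156 ≡ 404
h^64 ≡ 404^2 = 163216 ≡ 652
113 = 64 + 32 + 16 + 1, so h^113 ≡ 652·404·466·559 ≡ 435 (mod 713)

435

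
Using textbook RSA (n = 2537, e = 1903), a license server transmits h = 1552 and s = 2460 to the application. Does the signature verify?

does not verify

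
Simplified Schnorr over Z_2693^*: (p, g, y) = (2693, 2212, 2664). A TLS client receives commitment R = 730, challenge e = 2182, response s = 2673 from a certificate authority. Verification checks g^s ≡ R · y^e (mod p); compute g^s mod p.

2600

Squares mod 2693: 2212^1≡2212, 2212^2≡2456, 2212^4≡2309, 2212^8≡2034, 2212^16≡708, 2212^32≡366, 2212^64≡1999, 2212^128≡2282, 2212^256≡1955, 2212^512≡658, 2212^1024≡2084, 2212^2048≡1940
2673 = 2048 + 512 + 64 + 32 + 16 + 1, so 2212^2673 ≡ 1940·658·1999·366·708·2212 ≡ 2600 (mod 2693)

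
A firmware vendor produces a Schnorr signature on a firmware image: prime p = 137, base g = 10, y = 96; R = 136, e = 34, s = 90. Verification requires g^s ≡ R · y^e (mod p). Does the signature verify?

verifies

g^s mod p:
Squares mod 137: 10^1≡10, 10^2≡100, 10^4≡136, 10^8≡1, 10^16≡1, 10^32≡1, 10^64≡1
90 = 64 + 16 + 8 + 2, so 10^90 ≡ 1·1·1·100 ≡ 100 (mod 137)
R · y^e mod p:
Squares mod 137: 96^1≡96, 96^2≡37, 96^4≡136, 96^8≡1, 96^16≡1, 96^32≡1
34 = 32 + 2, so 96^34 ≡ 1·37 ≡ 37 (mod 137)
136·37 = 5032 ≡ 100 (mod 137)
100 ≡ 100 (mod 137); signature holds.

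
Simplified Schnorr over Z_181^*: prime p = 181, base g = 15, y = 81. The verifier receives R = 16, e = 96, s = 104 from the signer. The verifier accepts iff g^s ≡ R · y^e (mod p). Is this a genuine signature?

genuine

g^s mod p:
15^104 mod 181 = 45
R · y^e mod p:
81^96 mod 181 = 82
16·82 = 1312 ≡ 45 (mod 181)
45 ≡ 45 (mod 181); signature holds.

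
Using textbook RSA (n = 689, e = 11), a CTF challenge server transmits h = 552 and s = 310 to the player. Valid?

yes

Squares mod 689: s^1≡310, s^2≡329, s^4≡68, s^8≡490
11 = 8 + 2 + 1, so s^11 ≡ 490·329·310 ≡ 552 (mod 689)
s^11 mod 689 = 552 matches h.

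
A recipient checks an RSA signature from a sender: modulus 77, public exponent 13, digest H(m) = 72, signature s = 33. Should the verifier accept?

s^2 ≡ 33^2 = 1089 ≡ 11
s^4 ≡ 11^2 = 121 ≡ 44
s^8 ≡ 44^2 = 1936 ≡ 11
13 = 8 + 4 + 1, so s^13 ≡ 11·44·33 ≡ 33 (mod 77)
s^13 mod 77 = 33, but H(m) = 72.

reject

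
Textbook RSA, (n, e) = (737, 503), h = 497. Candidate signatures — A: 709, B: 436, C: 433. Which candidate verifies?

B

Candidate A: Squares mod 737: 709^1≡709, 709^2≡47, 709^4≡735, 709^8≡4, 709^16≡16, 709^32≡256, 709^64≡680, 709^128≡301, 709^256≡687; 503 = 256 + 128 + 64 + 32 + 16 + 4 + 2 + 1, so 709^503 ≡ 687·301·680·256·16·735·47·709 ≡ 4 (mod 737)
Candidate B: Squares mod 737: 436^1≡436, 436^2≡687, 436^4≡289, 436^8≡240, 436^16≡114, 436^32≡467, 436^64≡674, 436^128≡284, 436^256≡323; 503 = 256 + 128 + 64 + 32 + 16 + 4 + 2 + 1, so 436^503 ≡ 323·284·674·467·114·289·687·436 ≡ 497 (mod 737)
  → matches h = 497
Candidate C: Squares mod 737: 433^1≡433, 433^2≡291, 433^4≡663, 433^8≡317, 433^16≡257, 433^32≡456, 433^64≡102, 433^128≡86, 433^256≡26; 503 = 256 + 128 + 64 + 32 + 16 + 4 + 2 + 1, so 433^503 ≡ 26·86·102·456·257·663·291·433 ≡ 152 (mod 737)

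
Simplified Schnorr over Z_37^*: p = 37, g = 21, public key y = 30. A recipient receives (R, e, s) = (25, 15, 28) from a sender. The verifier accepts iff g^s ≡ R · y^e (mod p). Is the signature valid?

valid

g^s mod p:
Squares mod 37: 21^1≡21, 21^2≡34, 21^4≡9, 21^8≡7, 21^16≡12
28 = 16 + 8 + 4, so 21^28 ≡ 12·7·9 ≡ 16 (mod 37)
R · y^e mod p:
Squares mod 37: 30^1≡30, 30^2≡12, 30^4≡33, 30^8≡16
15 = 8 + 4 + 2 + 1, so 30^15 ≡ 16·33·12·30 ≡ 11 (mod 37)
25·11 = 275 ≡ 16 (mod 37)
16 ≡ 16 (mod 37); signature holds.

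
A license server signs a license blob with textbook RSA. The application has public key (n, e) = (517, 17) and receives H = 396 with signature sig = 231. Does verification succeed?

sig^2 ≡ 231^2 = 53361 ≡ 110
sig^4 ≡ 110^2 = 12100 ≡ 209
sig^8 ≡ 209^2 = 43681 ≡ 253
sig^16 ≡ 253^2 = 64009 ≡ 418
17 = 16 + 1, so sig^17 ≡ 418·231 ≡ 396 (mod 517)
sig^17 mod 517 = 396 matches H.

passes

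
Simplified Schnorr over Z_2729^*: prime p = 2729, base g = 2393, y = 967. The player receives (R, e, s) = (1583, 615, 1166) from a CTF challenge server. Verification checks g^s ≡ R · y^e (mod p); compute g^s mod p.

Squares mod 2729: 2393^1≡2393, 2393^2≡1007, 2393^4≡1590, 2393^8≡1046, 2393^16≡2516, 2393^32≡1705, 2393^64≡640, 2393^128≡250, 2393^256≡2462, 2393^512≡335, 2393^1024≡336
1166 = 1024 + 128 + 8 + 4 + 2, so 2393^1166 ≡ 336·250·1046·1590·1007 ≡ 1937 (mod 2729)

1937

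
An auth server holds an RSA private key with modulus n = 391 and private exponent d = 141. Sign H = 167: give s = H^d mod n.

H^2 ≡ 167^2 = 27889 ≡ 128
H^4 ≡ 128^2 = 16384 ≡ 353
H^8 ≡ 353^2 = 124609 ≡ 271
H^16 ≡ 271^2 = 73441 ≡ 324
H^32 ≡ 324^2 = 104976 ≡ 188
H^64 ≡ 188^2 = 35344 ≡ 154
H^128 ≡ 154^2 = 23716 ≡ 256
141 = 128 + 8 + 4 + 1, so H^141 ≡ 256·271·353·167 ≡ 39 (mod 391)

39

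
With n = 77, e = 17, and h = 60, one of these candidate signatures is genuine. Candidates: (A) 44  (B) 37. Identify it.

B

Candidate A: 44^2 = 1936 ≡ 11; 44^4 ≡ 11^2 = 121 ≡ 44; 44^8 ≡ 44^2 = 1936 ≡ 11; 44^16 ≡ 11^2 = 121 ≡ 44; 17 = 16 + 1, so 44^17 ≡ 44·44 ≡ 11 (mod 77)
Candidate B: 37^2 = 1369 ≡ 60; 37^4 ≡ 60^2 = 3600 ≡ 58; 37^8 ≡ 58^2 = 3364 ≡ 53; 37^16 ≡ 53^2 = 2809 ≡ 37; 17 = 16 + 1, so 37^17 ≡ 37·37 ≡ 60 (mod 77)
  → matches h = 60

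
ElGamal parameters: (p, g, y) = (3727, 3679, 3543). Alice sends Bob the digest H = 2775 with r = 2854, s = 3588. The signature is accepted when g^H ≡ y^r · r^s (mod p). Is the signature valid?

Left side g^H mod p:
3679^2 = 13535041 ≡ 2304
3679^4 ≡ 2304^2 = 5308416 ≡ 1168
3679^8 ≡ 1168^2 = 1364224 ≡ 142
3679^16 ≡ 142^2 = 20164 ≡ 1529
3679^32 ≡ 1529^2 = 2337841 ≡ 1012
3679^64 ≡ 1012^2 = 1024144 ≡ 2946
3679^128 ≡ 2946^2 = 8678916 ≡ 2460
3679^256 ≡ 2460^2 = 6051600 ≡ 2679
3679^512 ≡ 2679^2 = 7177041 ≡ 2566
3679^1024 ≡ 2566^2 = 6584356 ≡ 2474
3679^2048 ≡ 2474^2 = 6120676 ≡ 942
2775 = 2048 + 512 + 128 + 64 + 16 + 4 + 2 + 1, so 3679^2775 ≡ 942·2566·2460·2946·1529·1168·2304·3679 ≡ 359 (mod 3727)
Right side y^r · r^s mod p:
3543^2 = 12552849 ≡ 313
3543^4 ≡ 313^2 = 97969 ≡ 1067
3543^8 ≡ 1067^2 = 1138489 ≡ 1754
3543^16 ≡ 1754^2 = 3076516 ≡ 1741
3543^32 ≡ 1741^2 = 3031081 ≡ 1030
3543^64 ≡ 1030^2 = 1060900 ≡ 2432
3543^128 ≡ 2432^2 = 5914624 ≡ 3602
3543^256 ≡ 3602^2 = 12974404 ≡ 717
3543^512 ≡ 717^2 = 514089 ≡ 3490
3543^1024 ≡ 3490^2 = 12180100 ≡ 264
3543^2048 ≡ 264^2 = 69696 ≡ 2610
2854 = 2048 + 512 + 256 + 32 + 4 + 2, so 3543^2854 ≡ 2610·3490·717·1030·1067·313 ≡ 2871 (mod 3727)
2854^2 = 8145316 ≡ 1821
2854^4 ≡ 1821^2 = 3316041 ≡ 2738
2854^8 ≡ 2738^2 = 7496644 ≡ 1647
2854^16 ≡ 1647^2 = 2712609 ≡ 3080
2854^32 ≡ 3080^2 = 9486400 ≡ 1185
2854^64 ≡ 1185^2 = 1404225 ≡ 2873
2854^128 ≡ 2873^2 = 8254129 ≡ 2551
2854^256 ≡ 2551^2 = 6507601 ≡ 259
2854^512 ≡ 259^2 = 67081 ≡ 3722
2854^1024 ≡ 3722^2 = 13853284 ≡ 25
2854^2048 ≡ 25^2 = 625
3588 = 2048 + 1024 + 512 + 4, so 2854^3588 ≡ 625·25·3722·2738 ≡ 1188 (mod 3727)
2871·1188 = 3410748 ≡ 543 (mod 3727)
359 ≠ 543, so verification fails.

invalid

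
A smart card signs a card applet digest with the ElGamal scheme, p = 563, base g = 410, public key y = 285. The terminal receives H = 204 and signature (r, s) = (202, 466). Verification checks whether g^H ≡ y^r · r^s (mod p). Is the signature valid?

Left side g^H mod p:
410^2 = 168100 ≡ 326
410^4 ≡ 326^2 = 106276 ≡ 432
410^8 ≡ 432^2 = 186624 ≡ 271
410^16 ≡ 271^2 = 73441 ≡ 251
410^32 ≡ 251^2 = 63001 ≡ 508
410^64 ≡ 508^2 = 258064 ≡ 210
410^128 ≡ 210^2 = 44100 ≡ 186
204 = 128 + 64 + 8 + 4, so 410^204 ≡ 186·210·271·432 ≡ 503 (mod 563)
Right side y^r · r^s mod p:
285^2 = 81225 ≡ 153
285^4 ≡ 153^2 = 23409 ≡ 326
285^8 ≡ 326^2 = 106276 ≡ 432
285^16 ≡ 432^2 = 186624 ≡ 271
285^32 ≡ 271^2 = 73441 ≡ 251
285^64 ≡ 251^2 = 63001 ≡ 508
285^128 ≡ 508^2 = 258064 ≡ 210
202 = 128 + 64 + 8 + 2, so 285^202 ≡ 210·508·432·153 ≡ 58 (mod 563)
202^2 = 40804 ≡ 268
202^4 ≡ 268^2 = 71824 ≡ 323
202^8 ≡ 323^2 = 104329 ≡ 174
202^16 ≡ 174^2 = 30276 ≡ 437
202^32 ≡ 437^2 = 190969 ≡ 112
202^64 ≡ 112^2 = 12544 ≡ 158
202^128 ≡ 158^2 = 24964 ≡ 192
202^256 ≡ 192^2 = 36864 ≡ 269
466 = 256 + 128 + 64 + 16 + 2, so 202^466 ≡ 269·192·158·437·268 ≡ 329 (mod 563)
58·329 = 19082 ≡ 503 (mod 563)
503 ≡ 503 (mod 563), so the signature is genuine.

valid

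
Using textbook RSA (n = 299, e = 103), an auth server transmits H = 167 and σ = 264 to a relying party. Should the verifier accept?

reject

Squares mod 299: σ^1≡264, σ^2≡29, σ^4≡243, σ^8≡146, σ^16≡87, σ^32≡94, σ^64≡165
103 = 64 + 32 + 4 + 2 + 1, so σ^103 ≡ 165·94·243·29·264 ≡ 56 (mod 299)
56 ≠ 167, so verification fails.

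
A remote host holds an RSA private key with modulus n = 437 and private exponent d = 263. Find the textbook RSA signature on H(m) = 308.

(H(m))^2 ≡ 308^2 = 94864 ≡ 35
(H(m))^4 ≡ 35^2 = 1225 ≡ 351
(H(m))^8 ≡ 351^2 = 123201 ≡ 404
(H(m))^16 ≡ 404^2 = 163216 ≡ 215
(H(m))^32 ≡ 215^2 = 46225 ≡ 340
(H(m))^64 ≡ 340^2 = 115600 ≡ 232
(H(m))^128 ≡ 232^2 = 53824 ≡ 73
(H(m))^256 ≡ 73^2 = 5329 ≡ 85
263 = 256 + 4 + 2 + 1, so (H(m))^263 ≡ 85·351·35·308 ≡ 225 (mod 437)

225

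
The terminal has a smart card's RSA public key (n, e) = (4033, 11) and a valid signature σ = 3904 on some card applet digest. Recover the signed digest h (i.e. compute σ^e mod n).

2092

σ^2 ≡ 3904^2 = 15241216 ≡ 509
σ^4 ≡ 509^2 = 259081 ≡ 969
σ^8 ≡ 969^2 = 938961 ≡ 3305
11 = 8 + 2 + 1, so σ^11 ≡ 3305·509·3904 ≡ 2092 (mod 4033)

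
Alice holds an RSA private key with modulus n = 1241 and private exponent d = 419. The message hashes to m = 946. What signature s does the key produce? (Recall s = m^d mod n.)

243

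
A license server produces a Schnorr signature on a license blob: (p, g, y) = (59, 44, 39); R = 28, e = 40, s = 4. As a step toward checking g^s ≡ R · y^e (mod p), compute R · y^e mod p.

3

39^2 = 1521 ≡ 46
39^4 ≡ 46^2 = 2116 ≡ 51
39^8 ≡ 51^2 = 2601 ≡ 5
39^16 ≡ 5^2 = 25
39^32 ≡ 25^2 = 625 ≡ 35
40 = 32 + 8, so 39^40 ≡ 35·5 ≡ 57 (mod 59)
R · y^e ≡ 28·57 = 1596 ≡ 3 (mod 59)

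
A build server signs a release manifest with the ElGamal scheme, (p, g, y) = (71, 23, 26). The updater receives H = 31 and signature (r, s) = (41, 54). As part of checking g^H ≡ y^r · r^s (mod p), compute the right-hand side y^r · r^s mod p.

26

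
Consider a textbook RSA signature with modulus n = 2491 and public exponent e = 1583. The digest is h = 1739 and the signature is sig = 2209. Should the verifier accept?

reject

sig^1583 mod 2491 = 752
752 ≠ 1739, so verification fails.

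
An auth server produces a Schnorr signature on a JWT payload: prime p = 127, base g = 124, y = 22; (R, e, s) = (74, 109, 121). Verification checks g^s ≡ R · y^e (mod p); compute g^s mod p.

104

124^2 = 15376 ≡ 9
124^4 ≡ 9^2 = 81
124^8 ≡ 81^2 = 6561 ≡ 84
124^16 ≡ 84^2 = 7056 ≡ 71
124^32 ≡ 71^2 = 5041 ≡ 88
124^64 ≡ 88^2 = 7744 ≡ 124
121 = 64 + 32 + 16 + 8 + 1, so 124^121 ≡ 124·88·71·84·124 ≡ 104 (mod 127)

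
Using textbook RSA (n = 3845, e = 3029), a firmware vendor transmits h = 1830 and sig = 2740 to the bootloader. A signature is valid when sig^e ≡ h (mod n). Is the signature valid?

invalid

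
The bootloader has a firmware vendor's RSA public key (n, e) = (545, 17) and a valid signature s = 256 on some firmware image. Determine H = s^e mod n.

s^2 ≡ 256^2 = 65536 ≡ 136
s^4 ≡ 136^2 = 18496 ≡ 511
s^8 ≡ 511^2 = 261121 ≡ 66
s^16 ≡ 66^2 = 4356 ≡ 541
17 = 16 + 1, so s^17 ≡ 541·256 ≡ 66 (mod 545)

66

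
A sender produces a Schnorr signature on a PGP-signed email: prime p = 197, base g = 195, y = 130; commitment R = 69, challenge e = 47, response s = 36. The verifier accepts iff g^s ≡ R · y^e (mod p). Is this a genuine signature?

g^s mod p:
195^36 mod 197 = 29
R · y^e mod p:
130^47 mod 197 = 131
69·131 = 9039 ≡ 174 (mod 197)
29 ≠ 174; the check fails.

forged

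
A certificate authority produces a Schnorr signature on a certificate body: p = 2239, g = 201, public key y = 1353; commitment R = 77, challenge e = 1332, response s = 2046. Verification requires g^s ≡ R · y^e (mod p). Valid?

no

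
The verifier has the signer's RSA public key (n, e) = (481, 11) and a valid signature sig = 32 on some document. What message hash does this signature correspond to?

sig^2 ≡ 32^2 = 1024 ≡ 62
sig^4 ≡ 62^2 = 3844 ≡ 477
sig^8 ≡ 477^2 = 227529 ≡ 16
11 = 8 + 2 + 1, so sig^11 ≡ 16·62·32 ≡ 479 (mod 481)

479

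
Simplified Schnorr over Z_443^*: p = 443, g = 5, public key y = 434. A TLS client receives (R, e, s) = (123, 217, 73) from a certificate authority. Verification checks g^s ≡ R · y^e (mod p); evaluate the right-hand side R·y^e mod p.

Squares mod 443: 434^1≡434, 434^2≡81, 434^4≡359, 434^8≡411, 434^16≡138, 434^32≡438, 434^64≡25, 434^128≡182
217 = 128 + 64 + 16 + 8 + 1, so 434^217 ≡ 182·25·138·411·434 ≡ 385 (mod 443)
R · y^e ≡ 123·385 = 47355 ≡ 397 (mod 443)

397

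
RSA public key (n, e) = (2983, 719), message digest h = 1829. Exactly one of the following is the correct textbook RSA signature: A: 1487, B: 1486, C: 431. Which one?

B

Candidate A: Squares mod 2983: 1487^1≡1487, 1487^2≡766, 1487^4≡2088, 1487^8≡1581, 1487^16≡2790, 1487^32≡1453, 1487^64≡2228, 1487^128≡272, 1487^256≡2392, 1487^512≡270; 719 = 512 + 128 + 64 + 8 + 4 + 2 + 1, so 1487^719 ≡ 270·272·2228·1581·2088·766·1487 ≡ 2664 (mod 2983)
Candidate B: Squares mod 2983: 1486^1≡1486, 1486^2≡776, 1486^4≡2593, 1486^8≡2950, 1486^16≡1089, 1486^32≡1670, 1486^64≡2778, 1486^128≡263, 1486^256≡560, 1486^512≡385; 719 = 512 + 128 + 64 + 8 + 4 + 2 + 1, so 1486^719 ≡ 385·263·2778·2950·2593·776·1486 ≡ 1829 (mod 2983)
  → matches h = 1829
Candidate C: Squares mod 2983: 431^1≡431, 431^2≡815, 431^4≡1999, 431^8≡1764, 431^16≡427, 431^32≡366, 431^64≡2704, 431^128≡283, 431^256≡2531, 431^512≡1460; 719 = 512 + 128 + 64 + 8 + 4 + 2 + 1, so 431^719 ≡ 1460·283·2704·1764·1999·815·431 ≡ 2074 (mod 2983)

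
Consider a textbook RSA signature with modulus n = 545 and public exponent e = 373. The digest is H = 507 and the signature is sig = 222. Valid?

yes

sig^2 ≡ 222^2 = 49284 ≡ 234
sig^4 ≡ 234^2 = 54756 ≡ 256
sig^8 ≡ 256^2 = 65536 ≡ 136
sig^16 ≡ 136^2 = 18496 ≡ 511
sig^32 ≡ 511^2 = 261121 ≡ 66
sig^64 ≡ 66^2 = 4356 ≡ 541
sig^128 ≡ 541^2 = 292681 ≡ 16
sig^256 ≡ 16^2 = 256
373 = 256 + 64 + 32 + 16 + 4 + 1, so sig^373 ≡ 256·541·66·511·256·222 ≡ 507 (mod 545)
sig^373 mod 545 = 507 matches H.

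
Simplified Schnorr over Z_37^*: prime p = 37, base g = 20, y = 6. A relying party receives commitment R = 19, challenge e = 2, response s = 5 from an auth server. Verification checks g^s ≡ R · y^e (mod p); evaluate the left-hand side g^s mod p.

18

20^5 mod 37 = 18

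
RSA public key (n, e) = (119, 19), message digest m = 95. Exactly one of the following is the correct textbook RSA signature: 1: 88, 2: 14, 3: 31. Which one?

1

Candidate 1: Squares mod 119: 88^1≡88, 88^2≡9, 88^4≡81, 88^8≡16, 88^16≡18; 19 = 16 + 2 + 1, so 88^19 ≡ 18·9·88 ≡ 95 (mod 119)
  → matches m = 95
Candidate 2: Squares mod 119: 14^1≡14, 14^2≡77, 14^4≡98, 14^8≡84, 14^16≡35; 19 = 16 + 2 + 1, so 14^19 ≡ 35·77·14 ≡ 7 (mod 119)
Candidate 3: Squares mod 119: 31^1≡31, 31^2≡9, 31^4≡81, 31^8≡16, 31^16≡18; 19 = 16 + 2 + 1, so 31^19 ≡ 18·9·31 ≡ 24 (mod 119)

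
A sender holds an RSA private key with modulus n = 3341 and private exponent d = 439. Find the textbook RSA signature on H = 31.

Squares mod 3341: H^1≡31, H^2≡961, H^4≡1405, H^8≡2835, H^16≡2120, H^32≡755, H^64≡2055, H^128≡1, H^256≡1
439 = 256 + 128 + 32 + 16 + 4 + 2 + 1, so H^439 ≡ 1·1·755·2120·1405·961·31 ≡ 3284 (mod 3341)

3284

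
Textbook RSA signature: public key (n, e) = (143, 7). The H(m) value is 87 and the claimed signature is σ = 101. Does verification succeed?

fails

Squares mod 143: σ^1≡101, σ^2≡48, σ^4≡16
7 = 4 + 2 + 1, so σ^7 ≡ 16·48·101 ≡ 62 (mod 143)
62 ≠ 87, so verification fails.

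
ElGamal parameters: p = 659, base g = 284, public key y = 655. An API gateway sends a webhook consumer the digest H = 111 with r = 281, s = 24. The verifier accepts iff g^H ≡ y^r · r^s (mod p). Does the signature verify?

Left side g^H mod p:
284^2 = 80656 ≡ 258
284^4 ≡ 258^2 = 66564 ≡ 5
284^8 ≡ 5^2 = 25
284^16 ≡ 25^2 = 625
284^32 ≡ 625^2 = 390625 ≡ 497
284^64 ≡ 497^2 = 247009 ≡ 543
111 = 64 + 32 + 8 + 4 + 2 + 1, so 284^111 ≡ 543·497·25·5·258·284 ≡ 312 (mod 659)
Right side y^r · r^s mod p:
655^2 = 429025 ≡ 16
655^4 ≡ 16^2 = 256
655^8 ≡ 256^2 = 65536 ≡ 295
655^16 ≡ 295^2 = 87025 ≡ 37
655^32 ≡ 37^2 = 1369 ≡ 51
655^64 ≡ 51^2 = 2601 ≡ 624
655^128 ≡ 624^2 = 389376 ≡ 566
655^256 ≡ 566^2 = 320356 ≡ 82
281 = 256 + 16 + 8 + 1, so 655^281 ≡ 82·37·295·655 ≡ 227 (mod 659)
281^2 = 78961 ≡ 540
281^4 ≡ 540^2 = 291600 ≡ 322
281^8 ≡ 322^2 = 103684 ≡ 221
281^16 ≡ 221^2 = 48841 ≡ 75
24 = 16 + 8, so 281^24 ≡ 75·221 ≡ 100 (mod 659)
227·100 = 22700 ≡ 294 (mod 659)
312 ≠ 294, so verification fails.

does not verify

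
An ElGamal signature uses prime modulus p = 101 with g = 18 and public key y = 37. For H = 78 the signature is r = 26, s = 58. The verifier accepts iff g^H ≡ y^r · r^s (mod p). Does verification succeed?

Left side g^H mod p:
18^78 mod 101 = 43
Right side y^r · r^s mod p:
37^26 mod 101 = 37
26^58 mod 101 = 23
37·23 = 851 ≡ 43 (mod 101)
43 ≡ 43 (mod 101), so the signature is genuine.

passes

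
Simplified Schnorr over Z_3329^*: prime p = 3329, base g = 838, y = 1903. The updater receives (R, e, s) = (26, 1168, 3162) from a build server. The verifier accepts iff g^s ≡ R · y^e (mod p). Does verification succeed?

passes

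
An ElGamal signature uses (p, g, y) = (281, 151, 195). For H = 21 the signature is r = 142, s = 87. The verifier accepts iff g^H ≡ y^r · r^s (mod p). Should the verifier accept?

reject

Left side g^H mod p:
Squares mod 281: 151^1≡151, 151^2≡40, 151^4≡195, 151^8≡90, 151^16≡232
21 = 16 + 4 + 1, so 151^21 ≡ 232·195·151 ≡ 130 (mod 281)
Right side y^r · r^s mod p:
Squares mod 281: 195^1≡195, 195^2≡90, 195^4≡232, 195^8≡153, 195^16≡86, 195^32≡90, 195^64≡232, 195^128≡153
142 = 128 + 8 + 4 + 2, so 195^142 ≡ 153·153·232·90 ≡ 90 (mod 281)
Squares mod 281: 142^1≡142, 142^2≡213, 142^4≡128, 142^8≡86, 142^16≡90, 142^32≡232, 142^64≡153
87 = 64 + 16 + 4 + 2 + 1, so 142^87 ≡ 153·90·128·213·142 ≡ 151 (mod 281)
90·151 = 13590 ≡ 102 (mod 281)
130 ≠ 102, so verification fails.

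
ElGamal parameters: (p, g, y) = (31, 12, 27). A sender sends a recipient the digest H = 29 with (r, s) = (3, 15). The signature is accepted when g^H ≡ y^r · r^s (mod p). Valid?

no

Left side g^H mod p:
12^2 = 144 ≡ 20
12^4 ≡ 20^2 = 400 ≡ 28
12^8 ≡ 28^2 = 784 ≡ 9
12^16 ≡ 9^2 = 81 ≡ 19
29 = 16 + 8 + 4 + 1, so 12^29 ≡ 19·9·28·12 ≡ 13 (mod 31)
Right side y^r · r^s mod p:
27^2 = 729 ≡ 16
3 = 2 + 1, so 27^3 ≡ 16·27 ≡ 29 (mod 31)
3^2 = 9
3^4 ≡ 9^2 = 81 ≡ 19
3^8 ≡ 19^2 = 361 ≡ 20
15 = 8 + 4 + 2 + 1, so 3^15 ≡ 20·19·9·3 ≡ 30 (mod 31)
29·30 = 870 ≡ 2 (mod 31)
13 ≠ 2, so verification fails.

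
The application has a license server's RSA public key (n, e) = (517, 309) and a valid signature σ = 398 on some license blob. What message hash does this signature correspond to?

138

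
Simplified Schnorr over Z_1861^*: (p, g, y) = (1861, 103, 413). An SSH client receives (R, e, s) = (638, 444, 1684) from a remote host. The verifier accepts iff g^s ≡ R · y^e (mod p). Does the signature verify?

g^s mod p:
103^2 = 10609 ≡ 1304
103^4 ≡ 1304^2 = 1700416 ≡ 1323
103^8 ≡ 1323^2 = 1750329 ≡ 989
103^16 ≡ 989^2 = 978121 ≡ 1096
103^32 ≡ 1096^2 = 1201216 ≡ 871
103^64 ≡ 871^2 = 758641 ≡ 1214
103^128 ≡ 1214^2 = 1473796 ≡ 1745
103^256 ≡ 1745^2 = 3045025 ≡ 429
103^512 ≡ 429^2 = 184041 ≡ 1663
103^1024 ≡ 1663^2 = 2765569 ≡ 123
1684 = 1024 + 512 + 128 + 16 + 4, so 103^1684 ≡ 123·1663·1745·1096·1323 ≡ 464 (mod 1861)
R · y^e mod p:
413^2 = 170569 ≡ 1218
413^4 ≡ 1218^2 = 1483524 ≡ 307
413^8 ≡ 307^2 = 94249 ≡ 1199
413^16 ≡ 1199^2 = 1437601 ≡ 909
413^32 ≡ 909^2 = 826281 ≡ 1858
413^64 ≡ 1858^2 = 3452164 ≡ 9
413^128 ≡ 9^2 = 81
413^256 ≡ 81^2 = 6561 ≡ 978
444 = 256 + 128 + 32 + 16 + 8 + 4, so 413^444 ≡ 978·81·1858·909·1199·307 ≡ 231 (mod 1861)
638·231 = 147378 ≡ 359 (mod 1861)
464 ≠ 359; the check fails.

does not verify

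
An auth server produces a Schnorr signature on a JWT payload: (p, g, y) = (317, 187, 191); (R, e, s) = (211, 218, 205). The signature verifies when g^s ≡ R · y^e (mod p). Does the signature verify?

verifies

g^s mod p:
187^2 = 34969 ≡ 99
187^4 ≡ 99^2 = 9801 ≡ 291
187^8 ≡ 291^2 = 84681 ≡ 42
187^16 ≡ 42^2 = 1764 ≡ 179
187^32 ≡ 179^2 = 32041 ≡ 24
187^64 ≡ 24^2 = 576 ≡ 259
187^128 ≡ 259^2 = 67081 ≡ 194
205 = 128 + 64 + 8 + 4 + 1, so 187^205 ≡ 194·259·42·291·187 ≡ 233 (mod 317)
R · y^e mod p:
191^2 = 36481 ≡ 26
191^4 ≡ 26^2 = 676 ≡ 42
191^8 ≡ 42^2 = 1764 ≡ 179
191^16 ≡ 179^2 = 32041 ≡ 24
191^32 ≡ 24^2 = 576 ≡ 259
191^64 ≡ 259^2 = 67081 ≡ 194
191^128 ≡ 194^2 = 37636 ≡ 230
218 = 128 + 64 + 16 + 8 + 2, so 191^218 ≡ 230·194·24·179·26 ≡ 252 (mod 317)
211·252 = 53172 ≡ 233 (mod 317)
233 ≡ 233 (mod 317); signature holds.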